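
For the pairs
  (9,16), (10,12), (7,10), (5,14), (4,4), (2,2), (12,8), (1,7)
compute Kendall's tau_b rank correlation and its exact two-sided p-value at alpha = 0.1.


Step 1: Enumerate the 28 unordered pairs (i,j) with i<j and classify each by sign(x_j-x_i) * sign(y_j-y_i).
  (1,2):dx=+1,dy=-4->D; (1,3):dx=-2,dy=-6->C; (1,4):dx=-4,dy=-2->C; (1,5):dx=-5,dy=-12->C
  (1,6):dx=-7,dy=-14->C; (1,7):dx=+3,dy=-8->D; (1,8):dx=-8,dy=-9->C; (2,3):dx=-3,dy=-2->C
  (2,4):dx=-5,dy=+2->D; (2,5):dx=-6,dy=-8->C; (2,6):dx=-8,dy=-10->C; (2,7):dx=+2,dy=-4->D
  (2,8):dx=-9,dy=-5->C; (3,4):dx=-2,dy=+4->D; (3,5):dx=-3,dy=-6->C; (3,6):dx=-5,dy=-8->C
  (3,7):dx=+5,dy=-2->D; (3,8):dx=-6,dy=-3->C; (4,5):dx=-1,dy=-10->C; (4,6):dx=-3,dy=-12->C
  (4,7):dx=+7,dy=-6->D; (4,8):dx=-4,dy=-7->C; (5,6):dx=-2,dy=-2->C; (5,7):dx=+8,dy=+4->C
  (5,8):dx=-3,dy=+3->D; (6,7):dx=+10,dy=+6->C; (6,8):dx=-1,dy=+5->D; (7,8):dx=-11,dy=-1->C
Step 2: C = 19, D = 9, total pairs = 28.
Step 3: tau = (C - D)/(n(n-1)/2) = (19 - 9)/28 = 0.357143.
Step 4: Exact two-sided p-value (enumerate n! = 40320 permutations of y under H0): p = 0.275099.
Step 5: alpha = 0.1. fail to reject H0.

tau_b = 0.3571 (C=19, D=9), p = 0.275099, fail to reject H0.


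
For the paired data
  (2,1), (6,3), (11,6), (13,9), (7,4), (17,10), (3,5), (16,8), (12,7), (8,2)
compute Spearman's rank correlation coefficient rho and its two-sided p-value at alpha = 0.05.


Step 1: Rank x and y separately (midranks; no ties here).
rank(x): 2->1, 6->3, 11->6, 13->8, 7->4, 17->10, 3->2, 16->9, 12->7, 8->5
rank(y): 1->1, 3->3, 6->6, 9->9, 4->4, 10->10, 5->5, 8->8, 7->7, 2->2
Step 2: d_i = R_x(i) - R_y(i); compute d_i^2.
  (1-1)^2=0, (3-3)^2=0, (6-6)^2=0, (8-9)^2=1, (4-4)^2=0, (10-10)^2=0, (2-5)^2=9, (9-8)^2=1, (7-7)^2=0, (5-2)^2=9
sum(d^2) = 20.
Step 3: rho = 1 - 6*20 / (10*(10^2 - 1)) = 1 - 120/990 = 0.878788.
Step 4: Under H0, t = rho * sqrt((n-2)/(1-rho^2)) = 5.2086 ~ t(8).
Step 5: Two-sided p-value from the t-distribution with 8 df = 0.000814.
Step 6: alpha = 0.05. reject H0.

rho = 0.8788, p = 0.000814, reject H0 at alpha = 0.05.


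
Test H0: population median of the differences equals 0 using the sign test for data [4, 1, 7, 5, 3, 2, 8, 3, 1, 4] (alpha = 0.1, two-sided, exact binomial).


Step 1: Discard zero differences. Original n = 10; n_eff = number of nonzero differences = 10.
Nonzero differences (with sign): +4, +1, +7, +5, +3, +2, +8, +3, +1, +4
Step 2: Count signs: positive = 10, negative = 0.
Step 3: Under H0: P(positive) = 0.5, so the number of positives S ~ Bin(10, 0.5).
Step 4: Two-sided exact p-value = sum of Bin(10,0.5) probabilities at or below the observed probability = 0.001953.
Step 5: alpha = 0.1. reject H0.

n_eff = 10, pos = 10, neg = 0, p = 0.001953, reject H0.


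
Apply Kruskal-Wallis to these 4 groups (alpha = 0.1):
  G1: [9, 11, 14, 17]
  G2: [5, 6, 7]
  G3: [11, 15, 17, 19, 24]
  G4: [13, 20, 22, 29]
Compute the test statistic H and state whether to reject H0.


Step 1: Combine all N = 16 observations and assign midranks.
sorted (value, group, rank): (5,G2,1), (6,G2,2), (7,G2,3), (9,G1,4), (11,G1,5.5), (11,G3,5.5), (13,G4,7), (14,G1,8), (15,G3,9), (17,G1,10.5), (17,G3,10.5), (19,G3,12), (20,G4,13), (22,G4,14), (24,G3,15), (29,G4,16)
Step 2: Sum ranks within each group.
R_1 = 28 (n_1 = 4)
R_2 = 6 (n_2 = 3)
R_3 = 52 (n_3 = 5)
R_4 = 50 (n_4 = 4)
Step 3: H = 12/(N(N+1)) * sum(R_i^2/n_i) - 3(N+1)
     = 12/(16*17) * (28^2/4 + 6^2/3 + 52^2/5 + 50^2/4) - 3*17
     = 0.044118 * 1373.8 - 51
     = 9.608824.
Step 4: Ties present; correction factor C = 1 - 12/(16^3 - 16) = 0.997059. Corrected H = 9.608824 / 0.997059 = 9.637168.
Step 5: Under H0, H ~ chi^2(3); p-value = 0.021916.
Step 6: alpha = 0.1. reject H0.

H = 9.6372, df = 3, p = 0.021916, reject H0.


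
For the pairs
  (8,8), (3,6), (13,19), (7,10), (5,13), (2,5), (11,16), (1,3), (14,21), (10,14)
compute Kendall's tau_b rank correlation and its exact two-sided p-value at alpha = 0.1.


Step 1: Enumerate the 45 unordered pairs (i,j) with i<j and classify each by sign(x_j-x_i) * sign(y_j-y_i).
  (1,2):dx=-5,dy=-2->C; (1,3):dx=+5,dy=+11->C; (1,4):dx=-1,dy=+2->D; (1,5):dx=-3,dy=+5->D
  (1,6):dx=-6,dy=-3->C; (1,7):dx=+3,dy=+8->C; (1,8):dx=-7,dy=-5->C; (1,9):dx=+6,dy=+13->C
  (1,10):dx=+2,dy=+6->C; (2,3):dx=+10,dy=+13->C; (2,4):dx=+4,dy=+4->C; (2,5):dx=+2,dy=+7->C
  (2,6):dx=-1,dy=-1->C; (2,7):dx=+8,dy=+10->C; (2,8):dx=-2,dy=-3->C; (2,9):dx=+11,dy=+15->C
  (2,10):dx=+7,dy=+8->C; (3,4):dx=-6,dy=-9->C; (3,5):dx=-8,dy=-6->C; (3,6):dx=-11,dy=-14->C
  (3,7):dx=-2,dy=-3->C; (3,8):dx=-12,dy=-16->C; (3,9):dx=+1,dy=+2->C; (3,10):dx=-3,dy=-5->C
  (4,5):dx=-2,dy=+3->D; (4,6):dx=-5,dy=-5->C; (4,7):dx=+4,dy=+6->C; (4,8):dx=-6,dy=-7->C
  (4,9):dx=+7,dy=+11->C; (4,10):dx=+3,dy=+4->C; (5,6):dx=-3,dy=-8->C; (5,7):dx=+6,dy=+3->C
  (5,8):dx=-4,dy=-10->C; (5,9):dx=+9,dy=+8->C; (5,10):dx=+5,dy=+1->C; (6,7):dx=+9,dy=+11->C
  (6,8):dx=-1,dy=-2->C; (6,9):dx=+12,dy=+16->C; (6,10):dx=+8,dy=+9->C; (7,8):dx=-10,dy=-13->C
  (7,9):dx=+3,dy=+5->C; (7,10):dx=-1,dy=-2->C; (8,9):dx=+13,dy=+18->C; (8,10):dx=+9,dy=+11->C
  (9,10):dx=-4,dy=-7->C
Step 2: C = 42, D = 3, total pairs = 45.
Step 3: tau = (C - D)/(n(n-1)/2) = (42 - 3)/45 = 0.866667.
Step 4: Exact two-sided p-value (enumerate n! = 3628800 permutations of y under H0): p = 0.000115.
Step 5: alpha = 0.1. reject H0.

tau_b = 0.8667 (C=42, D=3), p = 0.000115, reject H0.


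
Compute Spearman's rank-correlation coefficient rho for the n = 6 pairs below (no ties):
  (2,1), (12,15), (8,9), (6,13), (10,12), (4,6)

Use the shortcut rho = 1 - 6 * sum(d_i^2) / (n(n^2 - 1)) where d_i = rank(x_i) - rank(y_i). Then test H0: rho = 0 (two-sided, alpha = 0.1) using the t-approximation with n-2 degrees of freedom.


Step 1: Rank x and y separately (midranks; no ties here).
rank(x): 2->1, 12->6, 8->4, 6->3, 10->5, 4->2
rank(y): 1->1, 15->6, 9->3, 13->5, 12->4, 6->2
Step 2: d_i = R_x(i) - R_y(i); compute d_i^2.
  (1-1)^2=0, (6-6)^2=0, (4-3)^2=1, (3-5)^2=4, (5-4)^2=1, (2-2)^2=0
sum(d^2) = 6.
Step 3: rho = 1 - 6*6 / (6*(6^2 - 1)) = 1 - 36/210 = 0.828571.
Step 4: Under H0, t = rho * sqrt((n-2)/(1-rho^2)) = 2.9598 ~ t(4).
Step 5: Two-sided p-value from the t-distribution with 4 df = 0.041563.
Step 6: alpha = 0.1. reject H0.

rho = 0.8286, p = 0.041563, reject H0 at alpha = 0.1.


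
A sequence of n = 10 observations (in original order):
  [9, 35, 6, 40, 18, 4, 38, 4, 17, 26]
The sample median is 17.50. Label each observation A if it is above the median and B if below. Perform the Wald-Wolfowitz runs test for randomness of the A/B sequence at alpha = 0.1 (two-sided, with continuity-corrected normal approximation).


Step 1: Compute median = 17.50; label A = above, B = below.
Labels in order: BABAABABBA  (n_A = 5, n_B = 5)
Step 2: Count runs R = 8.
Step 3: Under H0 (random ordering), E[R] = 2*n_A*n_B/(n_A+n_B) + 1 = 2*5*5/10 + 1 = 6.0000.
        Var[R] = 2*n_A*n_B*(2*n_A*n_B - n_A - n_B) / ((n_A+n_B)^2 * (n_A+n_B-1)) = 2000/900 = 2.2222.
        SD[R] = 1.4907.
Step 4: Continuity-corrected z = (R - 0.5 - E[R]) / SD[R] = (8 - 0.5 - 6.0000) / 1.4907 = 1.0062.
Step 5: Two-sided p-value via normal approximation = 2*(1 - Phi(|z|)) = 0.314305.
Step 6: alpha = 0.1. fail to reject H0.

R = 8, z = 1.0062, p = 0.314305, fail to reject H0.


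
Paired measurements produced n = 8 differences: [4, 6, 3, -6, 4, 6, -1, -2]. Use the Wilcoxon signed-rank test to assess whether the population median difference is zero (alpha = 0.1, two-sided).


Step 1: Drop any zero differences (none here) and take |d_i|.
|d| = [4, 6, 3, 6, 4, 6, 1, 2]
Step 2: Midrank |d_i| (ties get averaged ranks).
ranks: |4|->4.5, |6|->7, |3|->3, |6|->7, |4|->4.5, |6|->7, |1|->1, |2|->2
Step 3: Attach original signs; sum ranks with positive sign and with negative sign.
W+ = 4.5 + 7 + 3 + 4.5 + 7 = 26
W- = 7 + 1 + 2 = 10
(Check: W+ + W- = 36 should equal n(n+1)/2 = 36.)
Step 4: Test statistic W = min(W+, W-) = 10.
Step 5: Ties in |d|, so use the tie-corrected normal approximation.
        E[W] = n(n+1)/4 = 8*9/4 = 18.
        Tie groups: |d|=4 (t=2), |d|=6 (t=3); sum(t^3 - t) = 30.
        Var[W] = n(n+1)(2n+1)/24 - sum(t^3-t)/48 = 1224/24 - 30/48 = 50.375.
        z = (W - E[W]) / sqrt(Var[W]) = (10 - 18) / 7.0975 = -1.1272.
        Two-sided p = 2*Phi(z) = 0.259678.
Step 6: alpha = 0.1. fail to reject H0.

W+ = 26, W- = 10, W = min = 10, p = 0.259678, fail to reject H0.


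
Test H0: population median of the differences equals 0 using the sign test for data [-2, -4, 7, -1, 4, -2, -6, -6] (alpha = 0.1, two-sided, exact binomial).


Step 1: Discard zero differences. Original n = 8; n_eff = number of nonzero differences = 8.
Nonzero differences (with sign): -2, -4, +7, -1, +4, -2, -6, -6
Step 2: Count signs: positive = 2, negative = 6.
Step 3: Under H0: P(positive) = 0.5, so the number of positives S ~ Bin(8, 0.5).
Step 4: Two-sided exact p-value = sum of Bin(8,0.5) probabilities at or below the observed probability = 0.289062.
Step 5: alpha = 0.1. fail to reject H0.

n_eff = 8, pos = 2, neg = 6, p = 0.289062, fail to reject H0.


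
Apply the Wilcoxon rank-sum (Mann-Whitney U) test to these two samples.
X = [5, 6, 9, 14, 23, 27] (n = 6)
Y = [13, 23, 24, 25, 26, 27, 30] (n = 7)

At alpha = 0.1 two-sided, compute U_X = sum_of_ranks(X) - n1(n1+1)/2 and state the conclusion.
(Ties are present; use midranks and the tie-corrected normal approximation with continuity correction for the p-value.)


Step 1: Combine and sort all 13 observations; assign midranks.
sorted (value, group): (5,X), (6,X), (9,X), (13,Y), (14,X), (23,X), (23,Y), (24,Y), (25,Y), (26,Y), (27,X), (27,Y), (30,Y)
ranks: 5->1, 6->2, 9->3, 13->4, 14->5, 23->6.5, 23->6.5, 24->8, 25->9, 26->10, 27->11.5, 27->11.5, 30->13
Step 2: Rank sum for X: R1 = 1 + 2 + 3 + 5 + 6.5 + 11.5 = 29.
Step 3: U_X = R1 - n1(n1+1)/2 = 29 - 6*7/2 = 29 - 21 = 8.
       U_Y = n1*n2 - U_X = 42 - 8 = 34.
Step 4: Ties are present, so use the tie-corrected normal approximation (with continuity correction) for the p-value.
Step 5: p-value = 0.073351; compare to alpha = 0.1. reject H0.

U_X = 8, p = 0.073351, reject H0 at alpha = 0.1.


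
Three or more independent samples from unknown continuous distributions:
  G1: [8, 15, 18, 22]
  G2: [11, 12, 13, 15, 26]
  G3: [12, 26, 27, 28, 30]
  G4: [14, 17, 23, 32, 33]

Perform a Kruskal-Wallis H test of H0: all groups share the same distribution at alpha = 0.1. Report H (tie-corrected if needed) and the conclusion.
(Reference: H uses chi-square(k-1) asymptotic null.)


Step 1: Combine all N = 19 observations and assign midranks.
sorted (value, group, rank): (8,G1,1), (11,G2,2), (12,G2,3.5), (12,G3,3.5), (13,G2,5), (14,G4,6), (15,G1,7.5), (15,G2,7.5), (17,G4,9), (18,G1,10), (22,G1,11), (23,G4,12), (26,G2,13.5), (26,G3,13.5), (27,G3,15), (28,G3,16), (30,G3,17), (32,G4,18), (33,G4,19)
Step 2: Sum ranks within each group.
R_1 = 29.5 (n_1 = 4)
R_2 = 31.5 (n_2 = 5)
R_3 = 65 (n_3 = 5)
R_4 = 64 (n_4 = 5)
Step 3: H = 12/(N(N+1)) * sum(R_i^2/n_i) - 3(N+1)
     = 12/(19*20) * (29.5^2/4 + 31.5^2/5 + 65^2/5 + 64^2/5) - 3*20
     = 0.031579 * 2080.21 - 60
     = 5.690921.
Step 4: Ties present; correction factor C = 1 - 18/(19^3 - 19) = 0.997368. Corrected H = 5.690921 / 0.997368 = 5.705937.
Step 5: Under H0, H ~ chi^2(3); p-value = 0.126827.
Step 6: alpha = 0.1. fail to reject H0.

H = 5.7059, df = 3, p = 0.126827, fail to reject H0.


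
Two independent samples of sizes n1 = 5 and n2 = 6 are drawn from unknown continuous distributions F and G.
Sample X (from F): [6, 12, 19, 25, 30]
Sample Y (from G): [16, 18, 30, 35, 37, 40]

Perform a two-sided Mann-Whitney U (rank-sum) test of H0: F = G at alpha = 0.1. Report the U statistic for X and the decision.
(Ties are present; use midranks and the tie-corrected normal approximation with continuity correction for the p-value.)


Step 1: Combine and sort all 11 observations; assign midranks.
sorted (value, group): (6,X), (12,X), (16,Y), (18,Y), (19,X), (25,X), (30,X), (30,Y), (35,Y), (37,Y), (40,Y)
ranks: 6->1, 12->2, 16->3, 18->4, 19->5, 25->6, 30->7.5, 30->7.5, 35->9, 37->10, 40->11
Step 2: Rank sum for X: R1 = 1 + 2 + 5 + 6 + 7.5 = 21.5.
Step 3: U_X = R1 - n1(n1+1)/2 = 21.5 - 5*6/2 = 21.5 - 15 = 6.5.
       U_Y = n1*n2 - U_X = 30 - 6.5 = 23.5.
Step 4: Ties are present, so use the tie-corrected normal approximation (with continuity correction) for the p-value.
Step 5: p-value = 0.143215; compare to alpha = 0.1. fail to reject H0.

U_X = 6.5, p = 0.143215, fail to reject H0 at alpha = 0.1.


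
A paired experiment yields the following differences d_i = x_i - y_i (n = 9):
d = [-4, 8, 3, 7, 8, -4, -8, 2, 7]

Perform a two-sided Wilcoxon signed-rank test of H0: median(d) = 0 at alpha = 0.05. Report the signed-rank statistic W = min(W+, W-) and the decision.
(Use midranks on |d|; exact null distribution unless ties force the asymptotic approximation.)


Step 1: Drop any zero differences (none here) and take |d_i|.
|d| = [4, 8, 3, 7, 8, 4, 8, 2, 7]
Step 2: Midrank |d_i| (ties get averaged ranks).
ranks: |4|->3.5, |8|->8, |3|->2, |7|->5.5, |8|->8, |4|->3.5, |8|->8, |2|->1, |7|->5.5
Step 3: Attach original signs; sum ranks with positive sign and with negative sign.
W+ = 8 + 2 + 5.5 + 8 + 1 + 5.5 = 30
W- = 3.5 + 3.5 + 8 = 15
(Check: W+ + W- = 45 should equal n(n+1)/2 = 45.)
Step 4: Test statistic W = min(W+, W-) = 15.
Step 5: Ties in |d|, so use the tie-corrected normal approximation.
        E[W] = n(n+1)/4 = 9*10/4 = 22.5.
        Tie groups: |d|=4 (t=2), |d|=7 (t=2), |d|=8 (t=3); sum(t^3 - t) = 36.
        Var[W] = n(n+1)(2n+1)/24 - sum(t^3-t)/48 = 1710/24 - 36/48 = 70.5.
        z = (W - E[W]) / sqrt(Var[W]) = (15 - 22.5) / 8.3964 = -0.8932.
        Two-sided p = 2*Phi(z) = 0.371730.
Step 6: alpha = 0.05. fail to reject H0.

W+ = 30, W- = 15, W = min = 15, p = 0.371730, fail to reject H0.


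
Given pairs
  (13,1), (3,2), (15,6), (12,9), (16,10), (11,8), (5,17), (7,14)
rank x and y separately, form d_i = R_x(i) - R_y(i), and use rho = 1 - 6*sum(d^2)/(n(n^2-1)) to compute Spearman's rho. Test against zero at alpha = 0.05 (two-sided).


Step 1: Rank x and y separately (midranks; no ties here).
rank(x): 13->6, 3->1, 15->7, 12->5, 16->8, 11->4, 5->2, 7->3
rank(y): 1->1, 2->2, 6->3, 9->5, 10->6, 8->4, 17->8, 14->7
Step 2: d_i = R_x(i) - R_y(i); compute d_i^2.
  (6-1)^2=25, (1-2)^2=1, (7-3)^2=16, (5-5)^2=0, (8-6)^2=4, (4-4)^2=0, (2-8)^2=36, (3-7)^2=16
sum(d^2) = 98.
Step 3: rho = 1 - 6*98 / (8*(8^2 - 1)) = 1 - 588/504 = -0.166667.
Step 4: Under H0, t = rho * sqrt((n-2)/(1-rho^2)) = -0.4140 ~ t(6).
Step 5: Two-sided p-value from the t-distribution with 6 df = 0.693239.
Step 6: alpha = 0.05. fail to reject H0.

rho = -0.1667, p = 0.693239, fail to reject H0 at alpha = 0.05.


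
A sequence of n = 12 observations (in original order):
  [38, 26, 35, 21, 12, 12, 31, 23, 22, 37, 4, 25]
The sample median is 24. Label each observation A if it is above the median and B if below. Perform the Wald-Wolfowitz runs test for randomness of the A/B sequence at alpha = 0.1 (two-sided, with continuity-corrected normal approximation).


Step 1: Compute median = 24; label A = above, B = below.
Labels in order: AAABBBABBABA  (n_A = 6, n_B = 6)
Step 2: Count runs R = 7.
Step 3: Under H0 (random ordering), E[R] = 2*n_A*n_B/(n_A+n_B) + 1 = 2*6*6/12 + 1 = 7.0000.
        Var[R] = 2*n_A*n_B*(2*n_A*n_B - n_A - n_B) / ((n_A+n_B)^2 * (n_A+n_B-1)) = 4320/1584 = 2.7273.
        SD[R] = 1.6514.
Step 4: R = E[R], so z = 0 with no continuity correction.
Step 5: Two-sided p-value via normal approximation = 2*(1 - Phi(|z|)) = 1.000000.
Step 6: alpha = 0.1. fail to reject H0.

R = 7, z = 0.0000, p = 1.000000, fail to reject H0.


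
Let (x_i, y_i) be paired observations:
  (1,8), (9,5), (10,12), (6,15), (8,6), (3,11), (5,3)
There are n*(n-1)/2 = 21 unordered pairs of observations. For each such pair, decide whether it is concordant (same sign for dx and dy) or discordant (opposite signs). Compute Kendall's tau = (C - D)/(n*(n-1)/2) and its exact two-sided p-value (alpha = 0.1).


Step 1: Enumerate the 21 unordered pairs (i,j) with i<j and classify each by sign(x_j-x_i) * sign(y_j-y_i).
  (1,2):dx=+8,dy=-3->D; (1,3):dx=+9,dy=+4->C; (1,4):dx=+5,dy=+7->C; (1,5):dx=+7,dy=-2->D
  (1,6):dx=+2,dy=+3->C; (1,7):dx=+4,dy=-5->D; (2,3):dx=+1,dy=+7->C; (2,4):dx=-3,dy=+10->D
  (2,5):dx=-1,dy=+1->D; (2,6):dx=-6,dy=+6->D; (2,7):dx=-4,dy=-2->C; (3,4):dx=-4,dy=+3->D
  (3,5):dx=-2,dy=-6->C; (3,6):dx=-7,dy=-1->C; (3,7):dx=-5,dy=-9->C; (4,5):dx=+2,dy=-9->D
  (4,6):dx=-3,dy=-4->C; (4,7):dx=-1,dy=-12->C; (5,6):dx=-5,dy=+5->D; (5,7):dx=-3,dy=-3->C
  (6,7):dx=+2,dy=-8->D
Step 2: C = 11, D = 10, total pairs = 21.
Step 3: tau = (C - D)/(n(n-1)/2) = (11 - 10)/21 = 0.047619.
Step 4: Exact two-sided p-value (enumerate n! = 5040 permutations of y under H0): p = 1.000000.
Step 5: alpha = 0.1. fail to reject H0.

tau_b = 0.0476 (C=11, D=10), p = 1.000000, fail to reject H0.


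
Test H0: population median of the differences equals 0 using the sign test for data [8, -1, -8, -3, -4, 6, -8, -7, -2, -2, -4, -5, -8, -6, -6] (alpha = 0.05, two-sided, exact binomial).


Step 1: Discard zero differences. Original n = 15; n_eff = number of nonzero differences = 15.
Nonzero differences (with sign): +8, -1, -8, -3, -4, +6, -8, -7, -2, -2, -4, -5, -8, -6, -6
Step 2: Count signs: positive = 2, negative = 13.
Step 3: Under H0: P(positive) = 0.5, so the number of positives S ~ Bin(15, 0.5).
Step 4: Two-sided exact p-value = sum of Bin(15,0.5) probabilities at or below the observed probability = 0.007385.
Step 5: alpha = 0.05. reject H0.

n_eff = 15, pos = 2, neg = 13, p = 0.007385, reject H0.


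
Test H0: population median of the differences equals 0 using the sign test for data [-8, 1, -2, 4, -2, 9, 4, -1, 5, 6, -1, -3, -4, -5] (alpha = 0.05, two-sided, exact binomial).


Step 1: Discard zero differences. Original n = 14; n_eff = number of nonzero differences = 14.
Nonzero differences (with sign): -8, +1, -2, +4, -2, +9, +4, -1, +5, +6, -1, -3, -4, -5
Step 2: Count signs: positive = 6, negative = 8.
Step 3: Under H0: P(positive) = 0.5, so the number of positives S ~ Bin(14, 0.5).
Step 4: Two-sided exact p-value = sum of Bin(14,0.5) probabilities at or below the observed probability = 0.790527.
Step 5: alpha = 0.05. fail to reject H0.

n_eff = 14, pos = 6, neg = 8, p = 0.790527, fail to reject H0.


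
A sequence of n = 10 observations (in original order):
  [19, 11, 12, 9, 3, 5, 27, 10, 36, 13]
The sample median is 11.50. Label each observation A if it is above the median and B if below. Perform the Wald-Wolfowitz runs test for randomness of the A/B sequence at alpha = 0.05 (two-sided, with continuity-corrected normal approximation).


Step 1: Compute median = 11.50; label A = above, B = below.
Labels in order: ABABBBABAA  (n_A = 5, n_B = 5)
Step 2: Count runs R = 7.
Step 3: Under H0 (random ordering), E[R] = 2*n_A*n_B/(n_A+n_B) + 1 = 2*5*5/10 + 1 = 6.0000.
        Var[R] = 2*n_A*n_B*(2*n_A*n_B - n_A - n_B) / ((n_A+n_B)^2 * (n_A+n_B-1)) = 2000/900 = 2.2222.
        SD[R] = 1.4907.
Step 4: Continuity-corrected z = (R - 0.5 - E[R]) / SD[R] = (7 - 0.5 - 6.0000) / 1.4907 = 0.3354.
Step 5: Two-sided p-value via normal approximation = 2*(1 - Phi(|z|)) = 0.737316.
Step 6: alpha = 0.05. fail to reject H0.

R = 7, z = 0.3354, p = 0.737316, fail to reject H0.


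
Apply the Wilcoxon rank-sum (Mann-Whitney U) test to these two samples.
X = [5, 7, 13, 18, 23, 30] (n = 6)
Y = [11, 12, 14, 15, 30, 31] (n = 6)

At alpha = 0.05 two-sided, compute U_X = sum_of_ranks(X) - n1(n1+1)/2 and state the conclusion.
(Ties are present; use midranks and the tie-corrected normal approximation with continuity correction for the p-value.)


Step 1: Combine and sort all 12 observations; assign midranks.
sorted (value, group): (5,X), (7,X), (11,Y), (12,Y), (13,X), (14,Y), (15,Y), (18,X), (23,X), (30,X), (30,Y), (31,Y)
ranks: 5->1, 7->2, 11->3, 12->4, 13->5, 14->6, 15->7, 18->8, 23->9, 30->10.5, 30->10.5, 31->12
Step 2: Rank sum for X: R1 = 1 + 2 + 5 + 8 + 9 + 10.5 = 35.5.
Step 3: U_X = R1 - n1(n1+1)/2 = 35.5 - 6*7/2 = 35.5 - 21 = 14.5.
       U_Y = n1*n2 - U_X = 36 - 14.5 = 21.5.
Step 4: Ties are present, so use the tie-corrected normal approximation (with continuity correction) for the p-value.
Step 5: p-value = 0.630356; compare to alpha = 0.05. fail to reject H0.

U_X = 14.5, p = 0.630356, fail to reject H0 at alpha = 0.05.


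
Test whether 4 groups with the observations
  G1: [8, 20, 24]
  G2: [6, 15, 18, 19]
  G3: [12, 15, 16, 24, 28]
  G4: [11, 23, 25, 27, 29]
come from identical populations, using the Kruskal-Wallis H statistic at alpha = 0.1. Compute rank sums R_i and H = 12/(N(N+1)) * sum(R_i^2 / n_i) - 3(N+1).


Step 1: Combine all N = 17 observations and assign midranks.
sorted (value, group, rank): (6,G2,1), (8,G1,2), (11,G4,3), (12,G3,4), (15,G2,5.5), (15,G3,5.5), (16,G3,7), (18,G2,8), (19,G2,9), (20,G1,10), (23,G4,11), (24,G1,12.5), (24,G3,12.5), (25,G4,14), (27,G4,15), (28,G3,16), (29,G4,17)
Step 2: Sum ranks within each group.
R_1 = 24.5 (n_1 = 3)
R_2 = 23.5 (n_2 = 4)
R_3 = 45 (n_3 = 5)
R_4 = 60 (n_4 = 5)
Step 3: H = 12/(N(N+1)) * sum(R_i^2/n_i) - 3(N+1)
     = 12/(17*18) * (24.5^2/3 + 23.5^2/4 + 45^2/5 + 60^2/5) - 3*18
     = 0.039216 * 1463.15 - 54
     = 3.378268.
Step 4: Ties present; correction factor C = 1 - 12/(17^3 - 17) = 0.997549. Corrected H = 3.378268 / 0.997549 = 3.386568.
Step 5: Under H0, H ~ chi^2(3); p-value = 0.335775.
Step 6: alpha = 0.1. fail to reject H0.

H = 3.3866, df = 3, p = 0.335775, fail to reject H0.


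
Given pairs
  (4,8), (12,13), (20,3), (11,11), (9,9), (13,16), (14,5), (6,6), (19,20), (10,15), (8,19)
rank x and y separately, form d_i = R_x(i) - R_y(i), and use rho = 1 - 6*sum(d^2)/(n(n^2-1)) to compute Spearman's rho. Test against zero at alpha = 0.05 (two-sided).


Step 1: Rank x and y separately (midranks; no ties here).
rank(x): 4->1, 12->7, 20->11, 11->6, 9->4, 13->8, 14->9, 6->2, 19->10, 10->5, 8->3
rank(y): 8->4, 13->7, 3->1, 11->6, 9->5, 16->9, 5->2, 6->3, 20->11, 15->8, 19->10
Step 2: d_i = R_x(i) - R_y(i); compute d_i^2.
  (1-4)^2=9, (7-7)^2=0, (11-1)^2=100, (6-6)^2=0, (4-5)^2=1, (8-9)^2=1, (9-2)^2=49, (2-3)^2=1, (10-11)^2=1, (5-8)^2=9, (3-10)^2=49
sum(d^2) = 220.
Step 3: rho = 1 - 6*220 / (11*(11^2 - 1)) = 1 - 1320/1320 = 0.000000.
Step 4: Under H0, t = rho * sqrt((n-2)/(1-rho^2)) = 0.0000 ~ t(9).
Step 5: Two-sided p-value from the t-distribution with 9 df = 1.000000.
Step 6: alpha = 0.05. fail to reject H0.

rho = 0.0000, p = 1.000000, fail to reject H0 at alpha = 0.05.


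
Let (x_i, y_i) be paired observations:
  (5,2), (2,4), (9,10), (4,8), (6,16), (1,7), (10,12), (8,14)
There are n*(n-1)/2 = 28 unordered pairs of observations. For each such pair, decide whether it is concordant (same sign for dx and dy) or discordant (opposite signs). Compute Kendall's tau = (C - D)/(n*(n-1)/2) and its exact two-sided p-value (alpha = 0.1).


Step 1: Enumerate the 28 unordered pairs (i,j) with i<j and classify each by sign(x_j-x_i) * sign(y_j-y_i).
  (1,2):dx=-3,dy=+2->D; (1,3):dx=+4,dy=+8->C; (1,4):dx=-1,dy=+6->D; (1,5):dx=+1,dy=+14->C
  (1,6):dx=-4,dy=+5->D; (1,7):dx=+5,dy=+10->C; (1,8):dx=+3,dy=+12->C; (2,3):dx=+7,dy=+6->C
  (2,4):dx=+2,dy=+4->C; (2,5):dx=+4,dy=+12->C; (2,6):dx=-1,dy=+3->D; (2,7):dx=+8,dy=+8->C
  (2,8):dx=+6,dy=+10->C; (3,4):dx=-5,dy=-2->C; (3,5):dx=-3,dy=+6->D; (3,6):dx=-8,dy=-3->C
  (3,7):dx=+1,dy=+2->C; (3,8):dx=-1,dy=+4->D; (4,5):dx=+2,dy=+8->C; (4,6):dx=-3,dy=-1->C
  (4,7):dx=+6,dy=+4->C; (4,8):dx=+4,dy=+6->C; (5,6):dx=-5,dy=-9->C; (5,7):dx=+4,dy=-4->D
  (5,8):dx=+2,dy=-2->D; (6,7):dx=+9,dy=+5->C; (6,8):dx=+7,dy=+7->C; (7,8):dx=-2,dy=+2->D
Step 2: C = 19, D = 9, total pairs = 28.
Step 3: tau = (C - D)/(n(n-1)/2) = (19 - 9)/28 = 0.357143.
Step 4: Exact two-sided p-value (enumerate n! = 40320 permutations of y under H0): p = 0.275099.
Step 5: alpha = 0.1. fail to reject H0.

tau_b = 0.3571 (C=19, D=9), p = 0.275099, fail to reject H0.


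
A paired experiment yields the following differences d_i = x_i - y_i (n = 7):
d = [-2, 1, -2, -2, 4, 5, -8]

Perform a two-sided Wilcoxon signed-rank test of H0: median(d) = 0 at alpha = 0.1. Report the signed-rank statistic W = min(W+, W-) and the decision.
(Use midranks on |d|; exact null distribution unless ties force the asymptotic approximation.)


Step 1: Drop any zero differences (none here) and take |d_i|.
|d| = [2, 1, 2, 2, 4, 5, 8]
Step 2: Midrank |d_i| (ties get averaged ranks).
ranks: |2|->3, |1|->1, |2|->3, |2|->3, |4|->5, |5|->6, |8|->7
Step 3: Attach original signs; sum ranks with positive sign and with negative sign.
W+ = 1 + 5 + 6 = 12
W- = 3 + 3 + 3 + 7 = 16
(Check: W+ + W- = 28 should equal n(n+1)/2 = 28.)
Step 4: Test statistic W = min(W+, W-) = 12.
Step 5: Ties in |d|, so use the tie-corrected normal approximation.
        E[W] = n(n+1)/4 = 7*8/4 = 14.
        Tie groups: |d|=2 (t=3); sum(t^3 - t) = 24.
        Var[W] = n(n+1)(2n+1)/24 - sum(t^3-t)/48 = 840/24 - 24/48 = 34.5.
        z = (W - E[W]) / sqrt(Var[W]) = (12 - 14) / 5.8737 = -0.3405.
        Two-sided p = 2*Phi(z) = 0.733478.
Step 6: alpha = 0.1. fail to reject H0.

W+ = 12, W- = 16, W = min = 12, p = 0.733478, fail to reject H0.


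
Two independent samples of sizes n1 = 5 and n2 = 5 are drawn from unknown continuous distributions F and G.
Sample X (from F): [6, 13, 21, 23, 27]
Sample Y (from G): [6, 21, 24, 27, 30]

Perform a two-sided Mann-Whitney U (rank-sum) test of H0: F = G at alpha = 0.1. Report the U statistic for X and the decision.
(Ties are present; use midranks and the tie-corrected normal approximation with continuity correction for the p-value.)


Step 1: Combine and sort all 10 observations; assign midranks.
sorted (value, group): (6,X), (6,Y), (13,X), (21,X), (21,Y), (23,X), (24,Y), (27,X), (27,Y), (30,Y)
ranks: 6->1.5, 6->1.5, 13->3, 21->4.5, 21->4.5, 23->6, 24->7, 27->8.5, 27->8.5, 30->10
Step 2: Rank sum for X: R1 = 1.5 + 3 + 4.5 + 6 + 8.5 = 23.5.
Step 3: U_X = R1 - n1(n1+1)/2 = 23.5 - 5*6/2 = 23.5 - 15 = 8.5.
       U_Y = n1*n2 - U_X = 25 - 8.5 = 16.5.
Step 4: Ties are present, so use the tie-corrected normal approximation (with continuity correction) for the p-value.
Step 5: p-value = 0.460597; compare to alpha = 0.1. fail to reject H0.

U_X = 8.5, p = 0.460597, fail to reject H0 at alpha = 0.1.


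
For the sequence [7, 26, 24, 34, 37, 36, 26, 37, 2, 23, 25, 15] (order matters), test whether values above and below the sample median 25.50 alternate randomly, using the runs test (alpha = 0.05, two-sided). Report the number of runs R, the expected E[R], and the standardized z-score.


Step 1: Compute median = 25.50; label A = above, B = below.
Labels in order: BABAAAAABBBB  (n_A = 6, n_B = 6)
Step 2: Count runs R = 5.
Step 3: Under H0 (random ordering), E[R] = 2*n_A*n_B/(n_A+n_B) + 1 = 2*6*6/12 + 1 = 7.0000.
        Var[R] = 2*n_A*n_B*(2*n_A*n_B - n_A - n_B) / ((n_A+n_B)^2 * (n_A+n_B-1)) = 4320/1584 = 2.7273.
        SD[R] = 1.6514.
Step 4: Continuity-corrected z = (R + 0.5 - E[R]) / SD[R] = (5 + 0.5 - 7.0000) / 1.6514 = -0.9083.
Step 5: Two-sided p-value via normal approximation = 2*(1 - Phi(|z|)) = 0.363722.
Step 6: alpha = 0.05. fail to reject H0.

R = 5, z = -0.9083, p = 0.363722, fail to reject H0.


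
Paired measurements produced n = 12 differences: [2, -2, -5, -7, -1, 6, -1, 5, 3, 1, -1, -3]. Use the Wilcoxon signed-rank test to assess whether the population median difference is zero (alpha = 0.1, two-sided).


Step 1: Drop any zero differences (none here) and take |d_i|.
|d| = [2, 2, 5, 7, 1, 6, 1, 5, 3, 1, 1, 3]
Step 2: Midrank |d_i| (ties get averaged ranks).
ranks: |2|->5.5, |2|->5.5, |5|->9.5, |7|->12, |1|->2.5, |6|->11, |1|->2.5, |5|->9.5, |3|->7.5, |1|->2.5, |1|->2.5, |3|->7.5
Step 3: Attach original signs; sum ranks with positive sign and with negative sign.
W+ = 5.5 + 11 + 9.5 + 7.5 + 2.5 = 36
W- = 5.5 + 9.5 + 12 + 2.5 + 2.5 + 2.5 + 7.5 = 42
(Check: W+ + W- = 78 should equal n(n+1)/2 = 78.)
Step 4: Test statistic W = min(W+, W-) = 36.
Step 5: Ties in |d|, so use the tie-corrected normal approximation.
        E[W] = n(n+1)/4 = 12*13/4 = 39.
        Tie groups: |d|=1 (t=4), |d|=2 (t=2), |d|=3 (t=2), |d|=5 (t=2); sum(t^3 - t) = 78.
        Var[W] = n(n+1)(2n+1)/24 - sum(t^3-t)/48 = 3900/24 - 78/48 = 160.875.
        z = (W - E[W]) / sqrt(Var[W]) = (36 - 39) / 12.6837 = -0.2365.
        Two-sided p = 2*Phi(z) = 0.813025.
Step 6: alpha = 0.1. fail to reject H0.

W+ = 36, W- = 42, W = min = 36, p = 0.813025, fail to reject H0.


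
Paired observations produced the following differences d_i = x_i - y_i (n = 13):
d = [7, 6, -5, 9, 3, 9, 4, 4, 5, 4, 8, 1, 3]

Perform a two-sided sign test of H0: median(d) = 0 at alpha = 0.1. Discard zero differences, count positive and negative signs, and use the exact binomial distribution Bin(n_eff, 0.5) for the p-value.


Step 1: Discard zero differences. Original n = 13; n_eff = number of nonzero differences = 13.
Nonzero differences (with sign): +7, +6, -5, +9, +3, +9, +4, +4, +5, +4, +8, +1, +3
Step 2: Count signs: positive = 12, negative = 1.
Step 3: Under H0: P(positive) = 0.5, so the number of positives S ~ Bin(13, 0.5).
Step 4: Two-sided exact p-value = sum of Bin(13,0.5) probabilities at or below the observed probability = 0.003418.
Step 5: alpha = 0.1. reject H0.

n_eff = 13, pos = 12, neg = 1, p = 0.003418, reject H0.


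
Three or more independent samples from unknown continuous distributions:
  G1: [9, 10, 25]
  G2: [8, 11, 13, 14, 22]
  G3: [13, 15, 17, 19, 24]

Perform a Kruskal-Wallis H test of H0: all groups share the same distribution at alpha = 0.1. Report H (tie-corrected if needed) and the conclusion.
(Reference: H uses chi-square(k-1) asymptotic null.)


Step 1: Combine all N = 13 observations and assign midranks.
sorted (value, group, rank): (8,G2,1), (9,G1,2), (10,G1,3), (11,G2,4), (13,G2,5.5), (13,G3,5.5), (14,G2,7), (15,G3,8), (17,G3,9), (19,G3,10), (22,G2,11), (24,G3,12), (25,G1,13)
Step 2: Sum ranks within each group.
R_1 = 18 (n_1 = 3)
R_2 = 28.5 (n_2 = 5)
R_3 = 44.5 (n_3 = 5)
Step 3: H = 12/(N(N+1)) * sum(R_i^2/n_i) - 3(N+1)
     = 12/(13*14) * (18^2/3 + 28.5^2/5 + 44.5^2/5) - 3*14
     = 0.065934 * 666.5 - 42
     = 1.945055.
Step 4: Ties present; correction factor C = 1 - 6/(13^3 - 13) = 0.997253. Corrected H = 1.945055 / 0.997253 = 1.950413.
Step 5: Under H0, H ~ chi^2(2); p-value = 0.377114.
Step 6: alpha = 0.1. fail to reject H0.

H = 1.9504, df = 2, p = 0.377114, fail to reject H0.


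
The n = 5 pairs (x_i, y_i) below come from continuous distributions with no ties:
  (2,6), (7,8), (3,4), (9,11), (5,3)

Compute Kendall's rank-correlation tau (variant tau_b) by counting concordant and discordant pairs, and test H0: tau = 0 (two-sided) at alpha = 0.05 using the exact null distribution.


Step 1: Enumerate the 10 unordered pairs (i,j) with i<j and classify each by sign(x_j-x_i) * sign(y_j-y_i).
  (1,2):dx=+5,dy=+2->C; (1,3):dx=+1,dy=-2->D; (1,4):dx=+7,dy=+5->C; (1,5):dx=+3,dy=-3->D
  (2,3):dx=-4,dy=-4->C; (2,4):dx=+2,dy=+3->C; (2,5):dx=-2,dy=-5->C; (3,4):dx=+6,dy=+7->C
  (3,5):dx=+2,dy=-1->D; (4,5):dx=-4,dy=-8->C
Step 2: C = 7, D = 3, total pairs = 10.
Step 3: tau = (C - D)/(n(n-1)/2) = (7 - 3)/10 = 0.400000.
Step 4: Exact two-sided p-value (enumerate n! = 120 permutations of y under H0): p = 0.483333.
Step 5: alpha = 0.05. fail to reject H0.

tau_b = 0.4000 (C=7, D=3), p = 0.483333, fail to reject H0.


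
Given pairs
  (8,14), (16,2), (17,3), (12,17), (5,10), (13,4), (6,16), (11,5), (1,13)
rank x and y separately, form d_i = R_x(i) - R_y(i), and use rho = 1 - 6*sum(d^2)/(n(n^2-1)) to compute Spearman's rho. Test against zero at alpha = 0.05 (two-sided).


Step 1: Rank x and y separately (midranks; no ties here).
rank(x): 8->4, 16->8, 17->9, 12->6, 5->2, 13->7, 6->3, 11->5, 1->1
rank(y): 14->7, 2->1, 3->2, 17->9, 10->5, 4->3, 16->8, 5->4, 13->6
Step 2: d_i = R_x(i) - R_y(i); compute d_i^2.
  (4-7)^2=9, (8-1)^2=49, (9-2)^2=49, (6-9)^2=9, (2-5)^2=9, (7-3)^2=16, (3-8)^2=25, (5-4)^2=1, (1-6)^2=25
sum(d^2) = 192.
Step 3: rho = 1 - 6*192 / (9*(9^2 - 1)) = 1 - 1152/720 = -0.600000.
Step 4: Under H0, t = rho * sqrt((n-2)/(1-rho^2)) = -1.9843 ~ t(7).
Step 5: Two-sided p-value from the t-distribution with 7 df = 0.087623.
Step 6: alpha = 0.05. fail to reject H0.

rho = -0.6000, p = 0.087623, fail to reject H0 at alpha = 0.05.


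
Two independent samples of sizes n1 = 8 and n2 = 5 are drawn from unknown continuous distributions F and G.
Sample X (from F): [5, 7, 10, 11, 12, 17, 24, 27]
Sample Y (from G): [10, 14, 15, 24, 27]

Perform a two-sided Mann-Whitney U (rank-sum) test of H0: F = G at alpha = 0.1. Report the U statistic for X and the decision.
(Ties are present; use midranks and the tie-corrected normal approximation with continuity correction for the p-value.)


Step 1: Combine and sort all 13 observations; assign midranks.
sorted (value, group): (5,X), (7,X), (10,X), (10,Y), (11,X), (12,X), (14,Y), (15,Y), (17,X), (24,X), (24,Y), (27,X), (27,Y)
ranks: 5->1, 7->2, 10->3.5, 10->3.5, 11->5, 12->6, 14->7, 15->8, 17->9, 24->10.5, 24->10.5, 27->12.5, 27->12.5
Step 2: Rank sum for X: R1 = 1 + 2 + 3.5 + 5 + 6 + 9 + 10.5 + 12.5 = 49.5.
Step 3: U_X = R1 - n1(n1+1)/2 = 49.5 - 8*9/2 = 49.5 - 36 = 13.5.
       U_Y = n1*n2 - U_X = 40 - 13.5 = 26.5.
Step 4: Ties are present, so use the tie-corrected normal approximation (with continuity correction) for the p-value.
Step 5: p-value = 0.377803; compare to alpha = 0.1. fail to reject H0.

U_X = 13.5, p = 0.377803, fail to reject H0 at alpha = 0.1.


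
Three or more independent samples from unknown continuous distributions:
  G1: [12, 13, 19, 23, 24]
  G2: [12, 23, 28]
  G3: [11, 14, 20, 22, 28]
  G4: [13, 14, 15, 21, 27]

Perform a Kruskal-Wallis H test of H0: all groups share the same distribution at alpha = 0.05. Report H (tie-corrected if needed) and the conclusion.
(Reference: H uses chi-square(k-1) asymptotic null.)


Step 1: Combine all N = 18 observations and assign midranks.
sorted (value, group, rank): (11,G3,1), (12,G1,2.5), (12,G2,2.5), (13,G1,4.5), (13,G4,4.5), (14,G3,6.5), (14,G4,6.5), (15,G4,8), (19,G1,9), (20,G3,10), (21,G4,11), (22,G3,12), (23,G1,13.5), (23,G2,13.5), (24,G1,15), (27,G4,16), (28,G2,17.5), (28,G3,17.5)
Step 2: Sum ranks within each group.
R_1 = 44.5 (n_1 = 5)
R_2 = 33.5 (n_2 = 3)
R_3 = 47 (n_3 = 5)
R_4 = 46 (n_4 = 5)
Step 3: H = 12/(N(N+1)) * sum(R_i^2/n_i) - 3(N+1)
     = 12/(18*19) * (44.5^2/5 + 33.5^2/3 + 47^2/5 + 46^2/5) - 3*19
     = 0.035088 * 1635.13 - 57
     = 0.373099.
Step 4: Ties present; correction factor C = 1 - 30/(18^3 - 18) = 0.994840. Corrected H = 0.373099 / 0.994840 = 0.375035.
Step 5: Under H0, H ~ chi^2(3); p-value = 0.945350.
Step 6: alpha = 0.05. fail to reject H0.

H = 0.3750, df = 3, p = 0.945350, fail to reject H0.


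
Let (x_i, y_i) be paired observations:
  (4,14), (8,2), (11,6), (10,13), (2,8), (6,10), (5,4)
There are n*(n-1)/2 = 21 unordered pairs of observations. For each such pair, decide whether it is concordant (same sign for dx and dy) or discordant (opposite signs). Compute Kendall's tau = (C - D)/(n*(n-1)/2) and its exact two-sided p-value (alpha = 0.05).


Step 1: Enumerate the 21 unordered pairs (i,j) with i<j and classify each by sign(x_j-x_i) * sign(y_j-y_i).
  (1,2):dx=+4,dy=-12->D; (1,3):dx=+7,dy=-8->D; (1,4):dx=+6,dy=-1->D; (1,5):dx=-2,dy=-6->C
  (1,6):dx=+2,dy=-4->D; (1,7):dx=+1,dy=-10->D; (2,3):dx=+3,dy=+4->C; (2,4):dx=+2,dy=+11->C
  (2,5):dx=-6,dy=+6->D; (2,6):dx=-2,dy=+8->D; (2,7):dx=-3,dy=+2->D; (3,4):dx=-1,dy=+7->D
  (3,5):dx=-9,dy=+2->D; (3,6):dx=-5,dy=+4->D; (3,7):dx=-6,dy=-2->C; (4,5):dx=-8,dy=-5->C
  (4,6):dx=-4,dy=-3->C; (4,7):dx=-5,dy=-9->C; (5,6):dx=+4,dy=+2->C; (5,7):dx=+3,dy=-4->D
  (6,7):dx=-1,dy=-6->C
Step 2: C = 9, D = 12, total pairs = 21.
Step 3: tau = (C - D)/(n(n-1)/2) = (9 - 12)/21 = -0.142857.
Step 4: Exact two-sided p-value (enumerate n! = 5040 permutations of y under H0): p = 0.772619.
Step 5: alpha = 0.05. fail to reject H0.

tau_b = -0.1429 (C=9, D=12), p = 0.772619, fail to reject H0.


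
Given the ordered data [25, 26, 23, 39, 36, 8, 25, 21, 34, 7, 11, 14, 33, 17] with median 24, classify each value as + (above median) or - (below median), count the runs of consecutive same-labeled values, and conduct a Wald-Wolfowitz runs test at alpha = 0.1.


Step 1: Compute median = 24; label A = above, B = below.
Labels in order: AABAABABABBBAB  (n_A = 7, n_B = 7)
Step 2: Count runs R = 10.
Step 3: Under H0 (random ordering), E[R] = 2*n_A*n_B/(n_A+n_B) + 1 = 2*7*7/14 + 1 = 8.0000.
        Var[R] = 2*n_A*n_B*(2*n_A*n_B - n_A - n_B) / ((n_A+n_B)^2 * (n_A+n_B-1)) = 8232/2548 = 3.2308.
        SD[R] = 1.7974.
Step 4: Continuity-corrected z = (R - 0.5 - E[R]) / SD[R] = (10 - 0.5 - 8.0000) / 1.7974 = 0.8345.
Step 5: Two-sided p-value via normal approximation = 2*(1 - Phi(|z|)) = 0.403986.
Step 6: alpha = 0.1. fail to reject H0.

R = 10, z = 0.8345, p = 0.403986, fail to reject H0.


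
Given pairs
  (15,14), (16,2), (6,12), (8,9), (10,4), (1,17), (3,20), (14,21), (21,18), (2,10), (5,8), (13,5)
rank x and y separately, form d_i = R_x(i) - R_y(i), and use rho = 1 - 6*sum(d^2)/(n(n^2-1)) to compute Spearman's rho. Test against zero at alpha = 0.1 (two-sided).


Step 1: Rank x and y separately (midranks; no ties here).
rank(x): 15->10, 16->11, 6->5, 8->6, 10->7, 1->1, 3->3, 14->9, 21->12, 2->2, 5->4, 13->8
rank(y): 14->8, 2->1, 12->7, 9->5, 4->2, 17->9, 20->11, 21->12, 18->10, 10->6, 8->4, 5->3
Step 2: d_i = R_x(i) - R_y(i); compute d_i^2.
  (10-8)^2=4, (11-1)^2=100, (5-7)^2=4, (6-5)^2=1, (7-2)^2=25, (1-9)^2=64, (3-11)^2=64, (9-12)^2=9, (12-10)^2=4, (2-6)^2=16, (4-4)^2=0, (8-3)^2=25
sum(d^2) = 316.
Step 3: rho = 1 - 6*316 / (12*(12^2 - 1)) = 1 - 1896/1716 = -0.104895.
Step 4: Under H0, t = rho * sqrt((n-2)/(1-rho^2)) = -0.3335 ~ t(10).
Step 5: Two-sided p-value from the t-distribution with 10 df = 0.745609.
Step 6: alpha = 0.1. fail to reject H0.

rho = -0.1049, p = 0.745609, fail to reject H0 at alpha = 0.1.


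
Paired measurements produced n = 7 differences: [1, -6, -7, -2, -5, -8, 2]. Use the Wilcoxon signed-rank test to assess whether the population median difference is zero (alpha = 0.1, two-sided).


Step 1: Drop any zero differences (none here) and take |d_i|.
|d| = [1, 6, 7, 2, 5, 8, 2]
Step 2: Midrank |d_i| (ties get averaged ranks).
ranks: |1|->1, |6|->5, |7|->6, |2|->2.5, |5|->4, |8|->7, |2|->2.5
Step 3: Attach original signs; sum ranks with positive sign and with negative sign.
W+ = 1 + 2.5 = 3.5
W- = 5 + 6 + 2.5 + 4 + 7 = 24.5
(Check: W+ + W- = 28 should equal n(n+1)/2 = 28.)
Step 4: Test statistic W = min(W+, W-) = 3.5.
Step 5: Ties in |d|, so use the tie-corrected normal approximation.
        E[W] = n(n+1)/4 = 7*8/4 = 14.
        Tie groups: |d|=2 (t=2); sum(t^3 - t) = 6.
        Var[W] = n(n+1)(2n+1)/24 - sum(t^3-t)/48 = 840/24 - 6/48 = 34.875.
        z = (W - E[W]) / sqrt(Var[W]) = (3.5 - 14) / 5.9055 = -1.7780.
        Two-sided p = 2*Phi(z) = 0.075404.
Step 6: alpha = 0.1. reject H0.

W+ = 3.5, W- = 24.5, W = min = 3.5, p = 0.075404, reject H0.


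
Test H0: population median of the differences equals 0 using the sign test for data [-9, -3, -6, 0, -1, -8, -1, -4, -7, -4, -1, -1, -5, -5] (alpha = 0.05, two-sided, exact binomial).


Step 1: Discard zero differences. Original n = 14; n_eff = number of nonzero differences = 13.
Nonzero differences (with sign): -9, -3, -6, -1, -8, -1, -4, -7, -4, -1, -1, -5, -5
Step 2: Count signs: positive = 0, negative = 13.
Step 3: Under H0: P(positive) = 0.5, so the number of positives S ~ Bin(13, 0.5).
Step 4: Two-sided exact p-value = sum of Bin(13,0.5) probabilities at or below the observed probability = 0.000244.
Step 5: alpha = 0.05. reject H0.

n_eff = 13, pos = 0, neg = 13, p = 0.000244, reject H0.


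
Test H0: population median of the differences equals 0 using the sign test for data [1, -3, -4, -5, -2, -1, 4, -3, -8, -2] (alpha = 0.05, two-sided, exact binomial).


Step 1: Discard zero differences. Original n = 10; n_eff = number of nonzero differences = 10.
Nonzero differences (with sign): +1, -3, -4, -5, -2, -1, +4, -3, -8, -2
Step 2: Count signs: positive = 2, negative = 8.
Step 3: Under H0: P(positive) = 0.5, so the number of positives S ~ Bin(10, 0.5).
Step 4: Two-sided exact p-value = sum of Bin(10,0.5) probabilities at or below the observed probability = 0.109375.
Step 5: alpha = 0.05. fail to reject H0.

n_eff = 10, pos = 2, neg = 8, p = 0.109375, fail to reject H0.


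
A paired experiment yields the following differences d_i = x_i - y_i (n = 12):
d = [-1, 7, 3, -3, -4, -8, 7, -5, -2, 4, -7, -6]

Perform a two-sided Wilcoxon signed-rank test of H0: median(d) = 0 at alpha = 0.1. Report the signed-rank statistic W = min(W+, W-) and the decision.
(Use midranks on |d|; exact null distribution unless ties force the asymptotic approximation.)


Step 1: Drop any zero differences (none here) and take |d_i|.
|d| = [1, 7, 3, 3, 4, 8, 7, 5, 2, 4, 7, 6]
Step 2: Midrank |d_i| (ties get averaged ranks).
ranks: |1|->1, |7|->10, |3|->3.5, |3|->3.5, |4|->5.5, |8|->12, |7|->10, |5|->7, |2|->2, |4|->5.5, |7|->10, |6|->8
Step 3: Attach original signs; sum ranks with positive sign and with negative sign.
W+ = 10 + 3.5 + 10 + 5.5 = 29
W- = 1 + 3.5 + 5.5 + 12 + 7 + 2 + 10 + 8 = 49
(Check: W+ + W- = 78 should equal n(n+1)/2 = 78.)
Step 4: Test statistic W = min(W+, W-) = 29.
Step 5: Ties in |d|, so use the tie-corrected normal approximation.
        E[W] = n(n+1)/4 = 12*13/4 = 39.
        Tie groups: |d|=3 (t=2), |d|=4 (t=2), |d|=7 (t=3); sum(t^3 - t) = 36.
        Var[W] = n(n+1)(2n+1)/24 - sum(t^3-t)/48 = 3900/24 - 36/48 = 161.75.
        z = (W - E[W]) / sqrt(Var[W]) = (29 - 39) / 12.7181 = -0.7863.
        Two-sided p = 2*Phi(z) = 0.431703.
Step 6: alpha = 0.1. fail to reject H0.

W+ = 29, W- = 49, W = min = 29, p = 0.431703, fail to reject H0.
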